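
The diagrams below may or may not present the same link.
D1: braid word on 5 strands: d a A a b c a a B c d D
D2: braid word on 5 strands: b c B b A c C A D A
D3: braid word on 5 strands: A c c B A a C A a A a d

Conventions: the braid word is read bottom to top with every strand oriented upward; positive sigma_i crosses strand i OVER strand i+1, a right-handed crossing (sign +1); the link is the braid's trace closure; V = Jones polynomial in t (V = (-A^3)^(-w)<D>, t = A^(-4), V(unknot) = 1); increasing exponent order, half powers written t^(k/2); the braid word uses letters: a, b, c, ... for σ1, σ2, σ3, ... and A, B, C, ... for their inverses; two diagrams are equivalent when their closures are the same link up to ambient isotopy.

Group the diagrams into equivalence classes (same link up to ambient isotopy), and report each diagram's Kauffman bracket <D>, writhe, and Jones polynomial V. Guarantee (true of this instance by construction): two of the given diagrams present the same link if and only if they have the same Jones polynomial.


equivalence classes: {D1} | {D2} | {D3}
D1 (bracket -A^-6 + A^-2 - A^2 + 2A^6 - A^10 + A^14; 12 crossings at w = +6): V = t - t^2 + 2t^3 - t^4 + t^5 - t^6
V(D2) = -t^-4 + t^-3 + t^-1  [10 crossings, <D> = A^-2 + A^6 - A^10, w = -2]
V(D3) = 1  [12 crossings, <D> = 1, w = 0]
key observation: 3 values of V(t) split the 3 diagrams


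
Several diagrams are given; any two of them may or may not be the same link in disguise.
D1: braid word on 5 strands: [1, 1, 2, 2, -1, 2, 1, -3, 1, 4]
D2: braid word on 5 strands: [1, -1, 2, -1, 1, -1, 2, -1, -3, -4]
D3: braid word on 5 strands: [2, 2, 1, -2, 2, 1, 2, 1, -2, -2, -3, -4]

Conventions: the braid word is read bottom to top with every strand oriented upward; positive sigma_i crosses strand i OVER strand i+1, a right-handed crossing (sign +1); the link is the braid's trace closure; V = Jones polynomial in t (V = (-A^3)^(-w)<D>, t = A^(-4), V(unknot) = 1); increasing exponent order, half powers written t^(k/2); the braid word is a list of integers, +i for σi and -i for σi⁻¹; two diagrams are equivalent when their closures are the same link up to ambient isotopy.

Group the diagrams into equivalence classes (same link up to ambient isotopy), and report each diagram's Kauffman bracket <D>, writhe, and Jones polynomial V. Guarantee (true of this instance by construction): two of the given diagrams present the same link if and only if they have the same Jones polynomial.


equivalence classes: {D1} | {D2} | {D3}
D1 (bracket -A^-18 + 2A^-14 - 3A^-10 + 3A^-6 - 3A^-2 + 3A^2 - A^6 + A^10; 10 crossings at w = +6): V = t^2 - t^3 + 3t^4 - 3t^5 + 3t^6 - 3t^7 + 2t^8 - t^9
V(D2) = t^-2 - t^-1 + 1 - t + t^2  [10 crossings, <D> = A^-14 - A^-10 + A^-6 - A^-2 + A^2, w = -2]
V(D3) = t + t^3 - t^4  [12 crossings, <D> = -A^-10 + A^-6 + A^2, w = +2]
key observation: V(t) takes 3 values over 3 diagrams, fixing the grouping


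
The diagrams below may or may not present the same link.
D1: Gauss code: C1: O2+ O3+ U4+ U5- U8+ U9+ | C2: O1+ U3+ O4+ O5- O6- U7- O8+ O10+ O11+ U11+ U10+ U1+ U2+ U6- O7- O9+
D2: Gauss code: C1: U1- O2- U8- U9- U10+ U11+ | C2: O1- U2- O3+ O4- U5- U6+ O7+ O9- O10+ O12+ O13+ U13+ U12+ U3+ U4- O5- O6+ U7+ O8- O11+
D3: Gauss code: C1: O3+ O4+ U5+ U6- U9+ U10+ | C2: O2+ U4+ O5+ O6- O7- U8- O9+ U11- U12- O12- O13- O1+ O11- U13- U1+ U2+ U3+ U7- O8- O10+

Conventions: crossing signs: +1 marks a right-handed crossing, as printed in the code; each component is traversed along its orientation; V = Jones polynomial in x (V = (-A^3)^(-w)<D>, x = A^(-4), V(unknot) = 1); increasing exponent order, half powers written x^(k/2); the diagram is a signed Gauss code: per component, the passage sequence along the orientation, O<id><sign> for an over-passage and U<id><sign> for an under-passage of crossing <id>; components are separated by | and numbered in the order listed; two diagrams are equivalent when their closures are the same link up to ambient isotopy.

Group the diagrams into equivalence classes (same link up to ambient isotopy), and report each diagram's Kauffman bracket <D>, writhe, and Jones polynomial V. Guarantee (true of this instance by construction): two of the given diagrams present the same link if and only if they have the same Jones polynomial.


grouping into links: {D1, D3} | {D2}
V(D1) = -x^(1/2) + x^(3/2) - x^(5/2) - x^(9/2)  (w +5, c 11, <D> = A^-3 + A^5 - A^9 + A^13)
V(D2) = -x^(-5/2) - x^(-1/2)  [13 crossings, <D> = A^5 + A^13, w = +1]
D3 (bracket A^-15 + A^-7 - A^-3 + A; 13 crossings at w = +1): V = -x^(1/2) + x^(3/2) - x^(5/2) - x^(9/2)
why: 2 values of V(x) split the 3 diagrams


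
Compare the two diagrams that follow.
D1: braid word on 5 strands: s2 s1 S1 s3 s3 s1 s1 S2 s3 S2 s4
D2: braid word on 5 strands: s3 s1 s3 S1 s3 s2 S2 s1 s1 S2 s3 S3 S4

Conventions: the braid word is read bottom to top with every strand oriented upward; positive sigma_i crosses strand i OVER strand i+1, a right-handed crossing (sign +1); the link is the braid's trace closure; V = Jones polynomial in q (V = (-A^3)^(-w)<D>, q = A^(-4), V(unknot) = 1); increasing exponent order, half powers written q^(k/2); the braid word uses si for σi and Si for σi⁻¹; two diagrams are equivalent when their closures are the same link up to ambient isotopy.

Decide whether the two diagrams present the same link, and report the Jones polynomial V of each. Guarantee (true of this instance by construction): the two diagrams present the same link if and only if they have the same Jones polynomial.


same link: yes
V(D1) = -q^(3/2) - 2q^(7/2) + q^(9/2) - q^(11/2) + q^(13/2)  [11 crossings, <D> = -A^-11 + A^-7 - A^-3 + 2A + A^9, w = +5]
V(D2) = -q^(3/2) - 2q^(7/2) + q^(9/2) - q^(11/2) + q^(13/2)  [13 crossings, <D> = -A^-17 + A^-13 - A^-9 + 2A^-5 + A^3, w = +3]
insight: from 11 to 13 crossings by R-moves: one link, two diagrams


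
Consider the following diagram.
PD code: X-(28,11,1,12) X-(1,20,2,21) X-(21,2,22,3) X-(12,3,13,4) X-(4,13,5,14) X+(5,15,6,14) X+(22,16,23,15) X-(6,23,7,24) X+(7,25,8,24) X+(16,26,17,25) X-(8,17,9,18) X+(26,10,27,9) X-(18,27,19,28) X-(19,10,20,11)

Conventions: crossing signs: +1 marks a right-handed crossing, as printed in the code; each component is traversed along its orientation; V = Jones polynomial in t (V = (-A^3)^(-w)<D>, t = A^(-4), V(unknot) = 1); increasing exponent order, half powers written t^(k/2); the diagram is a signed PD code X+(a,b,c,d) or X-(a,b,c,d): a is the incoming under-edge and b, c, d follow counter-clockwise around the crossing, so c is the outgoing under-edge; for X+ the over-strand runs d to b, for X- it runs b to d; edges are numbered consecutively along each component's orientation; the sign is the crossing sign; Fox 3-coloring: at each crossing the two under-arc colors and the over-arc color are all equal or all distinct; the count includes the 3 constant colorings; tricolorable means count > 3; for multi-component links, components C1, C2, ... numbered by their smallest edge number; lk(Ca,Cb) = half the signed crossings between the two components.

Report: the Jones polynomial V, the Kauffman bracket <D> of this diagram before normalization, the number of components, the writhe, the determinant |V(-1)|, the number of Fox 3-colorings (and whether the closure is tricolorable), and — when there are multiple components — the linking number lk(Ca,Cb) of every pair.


Jones polynomial: V(t) = t^-7 - 2t^-6 + 2t^-5 - 3t^-4 + 3t^-3 - 2t^-2 + 2t^-1
<D> = 2A^-8 - 2A^-4 + 3 - 3A^4 + 2A^8 - 2A^12 + A^16; writhe -4
components 1, writhe -4 (14 crossings)
3-colorings: 9 of 3^14, det 15 — tricolorable
note: w = -4 shifts under R1 moves; the (-A^3)^(4) factor cancels that in V


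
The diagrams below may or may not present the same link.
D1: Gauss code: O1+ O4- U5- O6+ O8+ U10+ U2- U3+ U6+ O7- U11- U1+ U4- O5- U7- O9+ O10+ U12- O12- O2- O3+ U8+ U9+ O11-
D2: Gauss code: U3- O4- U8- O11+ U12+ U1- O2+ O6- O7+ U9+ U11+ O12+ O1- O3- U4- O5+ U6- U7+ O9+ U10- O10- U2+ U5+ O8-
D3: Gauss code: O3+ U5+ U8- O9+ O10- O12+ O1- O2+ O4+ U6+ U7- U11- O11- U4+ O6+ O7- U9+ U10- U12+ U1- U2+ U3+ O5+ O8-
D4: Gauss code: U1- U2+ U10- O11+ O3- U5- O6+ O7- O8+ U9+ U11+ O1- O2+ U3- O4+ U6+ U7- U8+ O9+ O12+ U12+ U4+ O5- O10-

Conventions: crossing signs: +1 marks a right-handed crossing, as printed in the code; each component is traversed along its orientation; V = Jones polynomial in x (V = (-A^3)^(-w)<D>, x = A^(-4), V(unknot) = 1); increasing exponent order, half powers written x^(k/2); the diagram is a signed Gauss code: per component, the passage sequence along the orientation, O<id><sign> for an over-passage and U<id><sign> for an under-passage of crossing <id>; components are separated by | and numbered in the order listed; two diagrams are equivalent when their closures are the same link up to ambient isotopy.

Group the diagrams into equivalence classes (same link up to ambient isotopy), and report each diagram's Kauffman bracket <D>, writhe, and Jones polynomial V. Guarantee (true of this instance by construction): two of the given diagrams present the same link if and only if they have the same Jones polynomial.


equivalence classes: {D1, D2} | {D3} | {D4}
D1 (bracket -A^-12 + 2A^-8 - 2A^-4 + 3 - 2A^4 + 2A^8 - A^12; 12 crossings at w = 0): V = -x^-3 + 2x^-2 - 2x^-1 + 3 - 2x + 2x^2 - x^3
V(D2) = -x^-3 + 2x^-2 - 2x^-1 + 3 - 2x + 2x^2 - x^3  [12 crossings, <D> = -A^-12 + 2A^-8 - 2A^-4 + 3 - 2A^4 + 2A^8 - A^12, w = 0]
V(D3) = 1  (w +2, c 12, <D> = A^6)
V(D4) = x + x^3 - x^4  (w +2, c 12, <D> = -A^-10 + A^-6 + A^2)
key observation: V(x) takes 3 values over 4 diagrams, fixing the grouping


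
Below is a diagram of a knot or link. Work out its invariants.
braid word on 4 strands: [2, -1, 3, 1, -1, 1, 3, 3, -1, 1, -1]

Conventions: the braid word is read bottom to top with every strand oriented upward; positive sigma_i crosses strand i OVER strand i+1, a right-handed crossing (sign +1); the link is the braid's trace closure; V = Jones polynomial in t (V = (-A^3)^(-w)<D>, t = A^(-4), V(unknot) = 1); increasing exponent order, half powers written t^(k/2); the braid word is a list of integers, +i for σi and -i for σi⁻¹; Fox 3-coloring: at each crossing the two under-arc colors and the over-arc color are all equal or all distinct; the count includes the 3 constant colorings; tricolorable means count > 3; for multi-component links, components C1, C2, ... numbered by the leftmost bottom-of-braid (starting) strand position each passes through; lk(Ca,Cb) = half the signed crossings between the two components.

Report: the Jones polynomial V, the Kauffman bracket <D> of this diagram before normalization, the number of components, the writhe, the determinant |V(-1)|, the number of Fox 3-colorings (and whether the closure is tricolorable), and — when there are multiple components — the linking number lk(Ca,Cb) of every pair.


Jones polynomial: V(t) = t + t^3 - t^4
<D> = A^-7 - A^-3 - A^5; writhe +3
components 1, writhe +3 (11 crossings)
3-colorings: 9 of 3^11, det 3 — tricolorable
note: det 3 = |V(-1)|; divisible by 3, so tricolorable


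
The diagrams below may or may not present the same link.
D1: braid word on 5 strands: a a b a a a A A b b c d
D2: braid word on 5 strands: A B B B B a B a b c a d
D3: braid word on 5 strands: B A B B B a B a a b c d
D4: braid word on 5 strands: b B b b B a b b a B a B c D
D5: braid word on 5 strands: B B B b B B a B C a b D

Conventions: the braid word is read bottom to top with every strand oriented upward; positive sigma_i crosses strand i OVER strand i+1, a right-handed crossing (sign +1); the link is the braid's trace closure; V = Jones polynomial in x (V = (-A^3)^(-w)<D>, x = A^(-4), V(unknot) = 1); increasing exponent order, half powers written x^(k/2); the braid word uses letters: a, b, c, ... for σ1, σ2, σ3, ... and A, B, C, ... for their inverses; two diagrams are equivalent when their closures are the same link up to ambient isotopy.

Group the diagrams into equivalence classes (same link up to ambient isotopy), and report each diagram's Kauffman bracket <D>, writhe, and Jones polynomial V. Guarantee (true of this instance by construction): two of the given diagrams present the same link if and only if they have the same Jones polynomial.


classes: {D1} | {D2, D3, D5} | {D4}
V(D1) = x^2 + x^4 - x^5 + x^6 - x^7  [12 crossings, <D> = -A^-4 + 1 - A^4 + A^8 + A^16, w = +8]
V(D2) = x^-5 - 2x^-4 + 2x^-3 - 2x^-2 + 2x^-1 - 1 + x  (w 0, c 12, <D> = A^-4 - 1 + 2A^4 - 2A^8 + 2A^12 - 2A^16 + A^20)
D3 (bracket A^-4 - 1 + 2A^4 - 2A^8 + 2A^12 - 2A^16 + A^20; 12 crossings at w = 0): V = x^-5 - 2x^-4 + 2x^-3 - 2x^-2 + 2x^-1 - 1 + x
D4 (bracket -A^-12 + A^-8 - A^-4 + 2 - A^4 + A^8; 14 crossings at w = +4): V = x - x^2 + 2x^3 - x^4 + x^5 - x^6
V(D5) = x^-5 - 2x^-4 + 2x^-3 - 2x^-2 + 2x^-1 - 1 + x  [12 crossings, <D> = A^-16 - A^-12 + 2A^-8 - 2A^-4 + 2 - 2A^4 + A^8, w = -4]
insight: V(x) takes 3 values over 5 diagrams, fixing the grouping


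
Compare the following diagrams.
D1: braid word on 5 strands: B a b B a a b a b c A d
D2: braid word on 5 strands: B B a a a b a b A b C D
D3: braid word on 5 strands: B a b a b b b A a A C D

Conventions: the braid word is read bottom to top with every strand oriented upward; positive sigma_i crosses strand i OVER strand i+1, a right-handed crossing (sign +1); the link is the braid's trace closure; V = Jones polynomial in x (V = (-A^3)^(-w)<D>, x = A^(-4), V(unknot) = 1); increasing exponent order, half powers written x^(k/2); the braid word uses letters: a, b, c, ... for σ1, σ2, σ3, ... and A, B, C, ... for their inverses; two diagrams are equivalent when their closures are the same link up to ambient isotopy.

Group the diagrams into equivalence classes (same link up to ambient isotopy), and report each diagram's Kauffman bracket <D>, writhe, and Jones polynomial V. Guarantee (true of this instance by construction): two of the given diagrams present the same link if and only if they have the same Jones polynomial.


classes: {D1, D2, D3}
V(D1) = x + x^2 + x^3 + x^6  [12 crossings, <D> = A^-6 + A^6 + A^10 + A^14, w = +6]
V(D2) = x + x^2 + x^3 + x^6  (w +2, c 12, <D> = A^-18 + A^-6 + A^-2 + A^2)
V(D3) = x + x^2 + x^3 + x^6  (w +2, c 12, <D> = A^-18 + A^-6 + A^-2 + A^2)
insight: all 3 diagrams share one V(x), hence one class


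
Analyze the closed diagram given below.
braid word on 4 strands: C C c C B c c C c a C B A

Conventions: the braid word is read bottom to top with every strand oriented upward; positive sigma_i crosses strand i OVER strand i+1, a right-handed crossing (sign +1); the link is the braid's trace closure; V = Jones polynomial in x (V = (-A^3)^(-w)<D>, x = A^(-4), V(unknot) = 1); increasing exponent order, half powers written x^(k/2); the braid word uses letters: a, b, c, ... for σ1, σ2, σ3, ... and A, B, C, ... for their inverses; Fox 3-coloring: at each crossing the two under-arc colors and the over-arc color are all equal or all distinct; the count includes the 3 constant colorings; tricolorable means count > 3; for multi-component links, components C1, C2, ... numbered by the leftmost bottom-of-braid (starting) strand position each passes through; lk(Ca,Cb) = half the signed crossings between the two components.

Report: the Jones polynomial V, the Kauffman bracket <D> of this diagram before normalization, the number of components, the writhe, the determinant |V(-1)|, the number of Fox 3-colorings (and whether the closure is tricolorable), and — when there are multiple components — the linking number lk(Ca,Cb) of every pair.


V = 1
<D> = -A^-9 (w = -3)
1 component over 13 crossings, w = -3
3 Fox colorings among 3^13, |V(-1)| = 1: not tricolorable
why: w = -3 shifts under R1 moves; the (-A^3)^(3) factor cancels that in V


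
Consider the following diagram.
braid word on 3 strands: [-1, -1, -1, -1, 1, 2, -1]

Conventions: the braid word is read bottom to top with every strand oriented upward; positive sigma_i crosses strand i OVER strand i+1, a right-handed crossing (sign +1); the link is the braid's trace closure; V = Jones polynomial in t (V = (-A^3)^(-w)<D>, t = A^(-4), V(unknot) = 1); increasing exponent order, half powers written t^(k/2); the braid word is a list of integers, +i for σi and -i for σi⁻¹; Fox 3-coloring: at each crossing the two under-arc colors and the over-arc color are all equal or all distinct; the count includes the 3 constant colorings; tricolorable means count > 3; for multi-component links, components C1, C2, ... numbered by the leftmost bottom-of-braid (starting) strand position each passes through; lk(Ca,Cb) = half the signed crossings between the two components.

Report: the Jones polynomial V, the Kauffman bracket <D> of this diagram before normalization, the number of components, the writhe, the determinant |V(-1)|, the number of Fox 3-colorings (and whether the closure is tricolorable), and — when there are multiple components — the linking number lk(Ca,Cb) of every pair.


Jones polynomial: V(t) = -t^(-11/2) + t^(-9/2) - t^(-7/2) - t^(-3/2)
<D> = A^-3 + A^5 - A^9 + A^13; writhe -3
components 2, writhe -3 (7 crossings)
linking number lk(C1,C2) = -2
3-colorings: 3 of 3^7, det 4 — not tricolorable
note: w = -3 shifts under R1 moves; the (-A^3)^(3) factor cancels that in V


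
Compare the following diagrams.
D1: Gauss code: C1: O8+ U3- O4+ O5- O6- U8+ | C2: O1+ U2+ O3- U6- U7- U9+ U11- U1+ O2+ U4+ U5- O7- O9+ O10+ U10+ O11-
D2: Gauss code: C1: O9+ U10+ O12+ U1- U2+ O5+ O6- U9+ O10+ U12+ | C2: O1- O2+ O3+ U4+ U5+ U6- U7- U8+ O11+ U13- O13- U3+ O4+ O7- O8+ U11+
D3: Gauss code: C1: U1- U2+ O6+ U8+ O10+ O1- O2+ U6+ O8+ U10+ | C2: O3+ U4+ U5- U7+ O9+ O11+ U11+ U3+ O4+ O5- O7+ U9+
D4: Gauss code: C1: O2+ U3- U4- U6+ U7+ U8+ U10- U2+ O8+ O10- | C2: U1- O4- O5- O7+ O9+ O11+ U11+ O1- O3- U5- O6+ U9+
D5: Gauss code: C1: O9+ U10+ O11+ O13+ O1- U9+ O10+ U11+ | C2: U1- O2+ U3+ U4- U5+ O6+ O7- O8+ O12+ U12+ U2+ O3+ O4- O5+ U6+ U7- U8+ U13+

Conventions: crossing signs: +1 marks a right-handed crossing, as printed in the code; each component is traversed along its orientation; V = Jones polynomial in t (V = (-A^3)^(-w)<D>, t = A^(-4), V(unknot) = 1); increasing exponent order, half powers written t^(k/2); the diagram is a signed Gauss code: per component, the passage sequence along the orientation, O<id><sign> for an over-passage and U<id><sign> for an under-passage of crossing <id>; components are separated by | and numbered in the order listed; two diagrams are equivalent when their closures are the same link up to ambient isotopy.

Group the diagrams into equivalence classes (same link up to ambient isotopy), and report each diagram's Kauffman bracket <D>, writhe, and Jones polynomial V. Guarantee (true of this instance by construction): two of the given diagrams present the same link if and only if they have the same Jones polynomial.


grouping into links: {D1} | {D2, D3, D5} | {D4}
V(D1) = -t^(-5/2) - t^(-1/2)  (w +1, c 11, <D> = A^5 + A^13)
D2 (bracket A^-19 - A^-15 - A^-11 - A^-7 + 2A + A^5 + A^9; 13 crossings at w = +5): V = -t^(3/2) - t^(5/2) - 2t^(7/2) + t^(11/2) + t^(13/2) + t^(15/2) - t^(17/2)
V(D3) = -t^(3/2) - t^(5/2) - 2t^(7/2) + t^(11/2) + t^(13/2) + t^(15/2) - t^(17/2)  [11 crossings, <D> = A^-13 - A^-9 - A^-5 - A^-1 + 2A^7 + A^11 + A^15, w = +7]
D4 (bracket A + A^5; 11 crossings at w = +1): V = -t^(-1/2) - t^(1/2)
V(D5) = -t^(3/2) - t^(5/2) - 2t^(7/2) + t^(11/2) + t^(13/2) + t^(15/2) - t^(17/2)  [13 crossings, <D> = A^-13 - A^-9 - A^-5 - A^-1 + 2A^7 + A^11 + A^15, w = +7]
key observation: 3 classes among 5 diagrams; unequal V(t) rules out equality


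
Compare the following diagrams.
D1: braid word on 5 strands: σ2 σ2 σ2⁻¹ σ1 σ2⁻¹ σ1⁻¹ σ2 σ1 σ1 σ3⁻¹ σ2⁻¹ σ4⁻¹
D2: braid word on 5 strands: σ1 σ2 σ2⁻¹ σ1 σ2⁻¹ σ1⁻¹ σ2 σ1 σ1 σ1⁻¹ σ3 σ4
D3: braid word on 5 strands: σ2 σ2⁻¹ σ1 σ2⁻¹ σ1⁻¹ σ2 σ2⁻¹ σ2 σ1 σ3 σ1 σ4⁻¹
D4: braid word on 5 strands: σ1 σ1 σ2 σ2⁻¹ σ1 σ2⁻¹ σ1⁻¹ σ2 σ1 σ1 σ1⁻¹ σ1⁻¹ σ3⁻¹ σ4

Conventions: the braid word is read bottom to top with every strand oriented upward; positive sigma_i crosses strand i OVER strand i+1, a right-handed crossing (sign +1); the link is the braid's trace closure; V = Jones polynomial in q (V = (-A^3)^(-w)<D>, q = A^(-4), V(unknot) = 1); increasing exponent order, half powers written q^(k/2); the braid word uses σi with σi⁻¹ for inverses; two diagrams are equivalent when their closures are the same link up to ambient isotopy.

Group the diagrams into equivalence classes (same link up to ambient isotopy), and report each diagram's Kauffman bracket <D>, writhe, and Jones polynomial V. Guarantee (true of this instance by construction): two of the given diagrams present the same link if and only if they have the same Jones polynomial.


grouping into links: {D1, D2, D3, D4}
V(D1) = q + q^3 - q^4  (w 0, c 12, <D> = -A^-16 + A^-12 + A^-4)
V(D2) = q + q^3 - q^4  [12 crossings, <D> = -A^-4 + 1 + A^8, w = +4]
V(D3) = q + q^3 - q^4  (w +2, c 12, <D> = -A^-10 + A^-6 + A^2)
V(D4) = q + q^3 - q^4  [14 crossings, <D> = -A^-10 + A^-6 + A^2, w = +2]
why: all 4 diagrams share one V(q), hence one class


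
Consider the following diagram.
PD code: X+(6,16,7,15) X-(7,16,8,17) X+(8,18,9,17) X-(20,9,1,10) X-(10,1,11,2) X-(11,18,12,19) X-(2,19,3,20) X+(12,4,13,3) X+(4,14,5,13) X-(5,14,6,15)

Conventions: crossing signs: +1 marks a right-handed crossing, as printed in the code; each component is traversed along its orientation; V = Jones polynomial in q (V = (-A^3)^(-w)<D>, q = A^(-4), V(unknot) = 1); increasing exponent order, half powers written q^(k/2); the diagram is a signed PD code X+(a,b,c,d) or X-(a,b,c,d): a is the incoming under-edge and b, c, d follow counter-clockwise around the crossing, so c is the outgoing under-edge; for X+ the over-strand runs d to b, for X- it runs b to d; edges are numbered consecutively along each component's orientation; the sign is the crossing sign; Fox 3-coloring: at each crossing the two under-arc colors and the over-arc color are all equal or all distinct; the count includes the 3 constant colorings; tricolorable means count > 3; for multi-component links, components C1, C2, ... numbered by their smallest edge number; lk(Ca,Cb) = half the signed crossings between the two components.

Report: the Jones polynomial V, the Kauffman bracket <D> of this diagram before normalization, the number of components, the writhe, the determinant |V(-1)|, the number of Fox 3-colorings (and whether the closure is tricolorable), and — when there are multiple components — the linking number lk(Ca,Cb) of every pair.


V = 1
<D> = A^-6 (w = -2)
1 component over 10 crossings, w = -2
3 Fox colorings among 3^10, |V(-1)| = 1: not tricolorable
why: |V(-1)| = 1: so not tricolorable, since 3 does not divide 1


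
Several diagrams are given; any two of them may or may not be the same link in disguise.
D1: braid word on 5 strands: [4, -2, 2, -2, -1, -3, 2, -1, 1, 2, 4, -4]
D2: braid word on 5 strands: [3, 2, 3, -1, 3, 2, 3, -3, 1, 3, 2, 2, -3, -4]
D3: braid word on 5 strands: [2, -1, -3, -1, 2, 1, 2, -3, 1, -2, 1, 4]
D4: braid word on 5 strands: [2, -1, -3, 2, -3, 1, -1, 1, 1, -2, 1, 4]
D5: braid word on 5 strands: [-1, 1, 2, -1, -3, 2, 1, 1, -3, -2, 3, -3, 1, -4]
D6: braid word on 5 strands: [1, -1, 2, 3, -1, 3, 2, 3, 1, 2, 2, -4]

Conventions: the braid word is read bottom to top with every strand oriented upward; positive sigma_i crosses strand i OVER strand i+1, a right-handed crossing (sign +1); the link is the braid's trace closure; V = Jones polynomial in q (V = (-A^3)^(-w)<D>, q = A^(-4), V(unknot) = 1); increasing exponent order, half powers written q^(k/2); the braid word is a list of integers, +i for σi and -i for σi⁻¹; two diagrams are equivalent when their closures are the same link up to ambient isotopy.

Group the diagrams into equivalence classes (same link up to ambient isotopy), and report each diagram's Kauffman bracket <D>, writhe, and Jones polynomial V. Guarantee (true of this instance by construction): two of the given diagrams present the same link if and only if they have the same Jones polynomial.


grouping into links: {D1} | {D2, D6} | {D3, D4, D5}
V(D1) = 1  (w 0, c 12, <D> = 1)
V(D2) = q^2 + 2q^4 - 2q^5 + q^6 - 2q^7 + q^8  [14 crossings, <D> = A^-14 - 2A^-10 + A^-6 - 2A^-2 + 2A^2 + A^10, w = +6]
D3 (bracket -A^-14 + 2A^-10 - 2A^-6 + 3A^-2 - 3A^2 + 3A^6 - 2A^10 + A^14; 12 crossings at w = +2): V = q^-2 - 2q^-1 + 3 - 3q + 3q^2 - 2q^3 + 2q^4 - q^5
V(D4) = q^-2 - 2q^-1 + 3 - 3q + 3q^2 - 2q^3 + 2q^4 - q^5  (w +2, c 12, <D> = -A^-14 + 2A^-10 - 2A^-6 + 3A^-2 - 3A^2 + 3A^6 - 2A^10 + A^14)
D5 (bracket -A^-20 + 2A^-16 - 2A^-12 + 3A^-8 - 3A^-4 + 3 - 2A^4 + A^8; 14 crossings at w = 0): V = q^-2 - 2q^-1 + 3 - 3q + 3q^2 - 2q^3 + 2q^4 - q^5
D6 (bracket A^-14 - 2A^-10 + A^-6 - 2A^-2 + 2A^2 + A^10; 12 crossings at w = +6): V = q^2 + 2q^4 - 2q^5 + q^6 - 2q^7 + q^8
why: V(q) takes 3 values over 6 diagrams, fixing the grouping


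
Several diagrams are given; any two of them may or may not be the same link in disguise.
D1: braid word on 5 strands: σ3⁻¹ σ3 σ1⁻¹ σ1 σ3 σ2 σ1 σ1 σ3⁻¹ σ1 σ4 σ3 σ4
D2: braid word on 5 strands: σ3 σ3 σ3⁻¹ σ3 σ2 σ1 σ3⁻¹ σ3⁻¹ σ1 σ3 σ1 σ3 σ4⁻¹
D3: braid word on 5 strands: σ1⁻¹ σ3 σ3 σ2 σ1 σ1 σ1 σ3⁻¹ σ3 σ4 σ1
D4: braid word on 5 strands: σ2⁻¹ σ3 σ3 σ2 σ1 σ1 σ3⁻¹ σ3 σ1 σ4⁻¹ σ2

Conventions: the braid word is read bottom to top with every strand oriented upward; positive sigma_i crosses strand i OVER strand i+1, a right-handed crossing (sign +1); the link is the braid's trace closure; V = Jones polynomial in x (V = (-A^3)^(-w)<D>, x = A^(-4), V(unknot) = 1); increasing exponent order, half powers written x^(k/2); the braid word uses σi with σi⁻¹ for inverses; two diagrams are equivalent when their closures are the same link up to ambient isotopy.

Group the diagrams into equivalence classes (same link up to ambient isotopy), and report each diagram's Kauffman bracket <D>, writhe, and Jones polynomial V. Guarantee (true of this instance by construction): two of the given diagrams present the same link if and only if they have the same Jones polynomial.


grouping into links: {D1, D2, D3, D4}
V(D1) = -x^(3/2) - 2x^(7/2) + x^(9/2) - x^(11/2) + x^(13/2)  (w +7, c 13, <D> = -A^-5 + A^-1 - A^3 + 2A^7 + A^15)
V(D2) = -x^(3/2) - 2x^(7/2) + x^(9/2) - x^(11/2) + x^(13/2)  (w +5, c 13, <D> = -A^-11 + A^-7 - A^-3 + 2A + A^9)
D3 (bracket -A^-5 + A^-1 - A^3 + 2A^7 + A^15; 11 crossings at w = +7): V = -x^(3/2) - 2x^(7/2) + x^(9/2) - x^(11/2) + x^(13/2)
V(D4) = -x^(3/2) - 2x^(7/2) + x^(9/2) - x^(11/2) + x^(13/2)  [11 crossings, <D> = -A^-11 + A^-7 - A^-3 + 2A + A^9, w = +5]
why: all 4 diagrams share one V(x), hence one class


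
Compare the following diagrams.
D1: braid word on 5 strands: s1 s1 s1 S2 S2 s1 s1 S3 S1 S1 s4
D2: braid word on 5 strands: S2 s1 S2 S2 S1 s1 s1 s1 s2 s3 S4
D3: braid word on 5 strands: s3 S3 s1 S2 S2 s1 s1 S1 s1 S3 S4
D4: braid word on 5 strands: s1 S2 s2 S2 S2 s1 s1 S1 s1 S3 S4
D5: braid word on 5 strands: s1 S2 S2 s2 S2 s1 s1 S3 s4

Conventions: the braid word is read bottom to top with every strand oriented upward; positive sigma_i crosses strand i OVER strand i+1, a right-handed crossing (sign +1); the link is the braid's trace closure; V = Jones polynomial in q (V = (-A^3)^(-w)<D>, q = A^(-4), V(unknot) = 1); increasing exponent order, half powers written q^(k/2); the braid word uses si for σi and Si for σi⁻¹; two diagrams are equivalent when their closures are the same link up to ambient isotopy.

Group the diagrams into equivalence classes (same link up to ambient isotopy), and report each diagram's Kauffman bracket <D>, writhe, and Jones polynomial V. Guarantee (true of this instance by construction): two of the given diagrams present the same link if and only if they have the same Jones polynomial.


grouping into links: {D1, D2, D3, D4, D5}
V(D1) = -q^(-3/2) - 2q^(1/2) + q^(3/2) - q^(5/2) + q^(7/2)  (w +1, c 11, <D> = -A^-11 + A^-7 - A^-3 + 2A + A^9)
V(D2) = -q^(-3/2) - 2q^(1/2) + q^(3/2) - q^(5/2) + q^(7/2)  [11 crossings, <D> = -A^-11 + A^-7 - A^-3 + 2A + A^9, w = +1]
V(D3) = -q^(-3/2) - 2q^(1/2) + q^(3/2) - q^(5/2) + q^(7/2)  (w -1, c 11, <D> = -A^-17 + A^-13 - A^-9 + 2A^-5 + A^3)
D4 (bracket -A^-17 + A^-13 - A^-9 + 2A^-5 + A^3; 11 crossings at w = -1): V = -q^(-3/2) - 2q^(1/2) + q^(3/2) - q^(5/2) + q^(7/2)
V(D5) = -q^(-3/2) - 2q^(1/2) + q^(3/2) - q^(5/2) + q^(7/2)  (w +1, c 9, <D> = -A^-11 + A^-7 - A^-3 + 2A + A^9)
why: all 5 diagrams share one V(q), hence one class


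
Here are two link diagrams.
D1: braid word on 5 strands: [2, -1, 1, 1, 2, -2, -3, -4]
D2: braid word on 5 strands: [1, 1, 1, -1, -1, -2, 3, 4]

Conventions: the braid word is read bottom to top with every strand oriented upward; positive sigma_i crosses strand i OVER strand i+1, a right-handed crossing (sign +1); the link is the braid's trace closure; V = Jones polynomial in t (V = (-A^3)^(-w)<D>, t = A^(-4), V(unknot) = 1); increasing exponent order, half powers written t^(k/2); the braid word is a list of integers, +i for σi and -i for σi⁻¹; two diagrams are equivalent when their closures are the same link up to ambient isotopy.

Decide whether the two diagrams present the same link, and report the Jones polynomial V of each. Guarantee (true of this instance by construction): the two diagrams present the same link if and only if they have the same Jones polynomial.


equivalent: yes
D1 (bracket 1; 8 crossings at w = 0): V = 1
V(D2) = 1  (w +2, c 8, <D> = A^6)
key observation: Markov moves rewrite D1 (8 crossings) into D2 (8)


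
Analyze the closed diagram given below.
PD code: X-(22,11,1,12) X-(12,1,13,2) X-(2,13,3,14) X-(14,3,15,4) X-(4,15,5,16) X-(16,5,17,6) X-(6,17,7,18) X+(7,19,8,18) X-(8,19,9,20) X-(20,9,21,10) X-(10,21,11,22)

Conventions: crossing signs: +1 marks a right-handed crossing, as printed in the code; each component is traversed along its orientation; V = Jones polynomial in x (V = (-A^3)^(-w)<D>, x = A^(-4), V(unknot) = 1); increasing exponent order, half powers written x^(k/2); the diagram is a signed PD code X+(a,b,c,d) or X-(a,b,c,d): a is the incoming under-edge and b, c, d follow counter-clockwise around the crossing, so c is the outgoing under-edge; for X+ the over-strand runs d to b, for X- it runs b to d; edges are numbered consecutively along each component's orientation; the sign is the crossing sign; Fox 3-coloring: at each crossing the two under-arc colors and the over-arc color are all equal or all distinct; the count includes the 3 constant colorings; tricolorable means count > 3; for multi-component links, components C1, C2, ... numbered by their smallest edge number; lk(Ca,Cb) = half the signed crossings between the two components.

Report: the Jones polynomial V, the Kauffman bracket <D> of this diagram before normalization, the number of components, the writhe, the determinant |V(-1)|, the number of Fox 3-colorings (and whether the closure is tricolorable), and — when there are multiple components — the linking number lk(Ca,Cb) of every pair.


V(x) = -x^-13 + x^-12 - x^-11 + x^-10 - x^-9 + x^-8 - x^-7 + x^-6 + x^-4
bracket: -A^-11 - A^-3 + A - A^5 + A^9 - A^13 + A^17 - A^21 + A^25, w = -9
1 component, writhe -9, over 11 crossings
det 9, colorings 9 of 3^11 — tricolorable
observation: det 9 = |V(-1)|; divisible by 3, so tricolorable


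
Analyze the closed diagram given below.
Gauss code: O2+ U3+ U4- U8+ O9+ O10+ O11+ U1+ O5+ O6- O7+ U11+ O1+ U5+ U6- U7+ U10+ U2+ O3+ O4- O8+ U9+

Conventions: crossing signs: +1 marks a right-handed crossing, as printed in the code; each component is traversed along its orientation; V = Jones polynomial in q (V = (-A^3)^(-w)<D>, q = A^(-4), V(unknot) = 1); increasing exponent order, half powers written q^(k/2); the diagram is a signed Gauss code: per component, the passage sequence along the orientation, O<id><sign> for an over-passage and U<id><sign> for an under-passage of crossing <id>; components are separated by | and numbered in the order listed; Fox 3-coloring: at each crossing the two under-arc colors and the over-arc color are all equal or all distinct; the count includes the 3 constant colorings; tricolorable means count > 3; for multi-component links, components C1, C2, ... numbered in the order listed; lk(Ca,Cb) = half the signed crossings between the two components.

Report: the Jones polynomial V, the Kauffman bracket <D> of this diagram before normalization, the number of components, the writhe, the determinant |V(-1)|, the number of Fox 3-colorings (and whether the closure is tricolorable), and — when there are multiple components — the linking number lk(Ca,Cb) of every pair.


V = q^2 + 2q^4 - 2q^5 + q^6 - 2q^7 + q^8
<D> = -A^-11 + 2A^-7 - A^-3 + 2A - 2A^5 - A^13 (w = +7)
1 component over 11 crossings, w = +7
27 Fox colorings among 3^11, |V(-1)| = 9: tricolorable
why: det 9 = |V(-1)|; divisible by 3, so tricolorable


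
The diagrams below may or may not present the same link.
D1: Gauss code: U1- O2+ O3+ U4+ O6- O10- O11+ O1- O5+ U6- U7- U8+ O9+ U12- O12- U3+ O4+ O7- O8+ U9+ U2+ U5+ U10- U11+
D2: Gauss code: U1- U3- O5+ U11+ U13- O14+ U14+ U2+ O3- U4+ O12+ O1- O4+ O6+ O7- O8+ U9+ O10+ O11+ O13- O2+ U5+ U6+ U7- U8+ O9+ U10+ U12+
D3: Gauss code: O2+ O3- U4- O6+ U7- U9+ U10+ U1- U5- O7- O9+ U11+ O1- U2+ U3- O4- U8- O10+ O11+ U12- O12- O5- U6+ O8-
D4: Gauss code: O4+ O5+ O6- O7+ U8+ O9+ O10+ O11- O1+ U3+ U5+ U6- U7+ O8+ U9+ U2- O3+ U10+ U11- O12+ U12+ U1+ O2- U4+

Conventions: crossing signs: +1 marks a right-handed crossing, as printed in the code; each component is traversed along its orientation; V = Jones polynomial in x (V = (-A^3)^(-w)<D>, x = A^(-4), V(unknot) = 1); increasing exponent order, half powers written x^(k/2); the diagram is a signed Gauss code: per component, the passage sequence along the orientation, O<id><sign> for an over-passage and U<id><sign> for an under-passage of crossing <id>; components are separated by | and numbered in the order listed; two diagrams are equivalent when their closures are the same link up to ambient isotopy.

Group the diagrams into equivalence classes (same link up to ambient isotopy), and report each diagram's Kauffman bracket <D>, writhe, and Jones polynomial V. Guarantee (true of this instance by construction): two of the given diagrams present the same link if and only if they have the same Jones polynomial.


equivalence classes: {D1} | {D2, D4} | {D3}
D1 (bracket -A^-10 + A^-6 + A^2; 12 crossings at w = +2): V = x + x^3 - x^4
V(D2) = x - x^2 + 2x^3 - x^4 + x^5 - x^6  (w +6, c 14, <D> = -A^-6 + A^-2 - A^2 + 2A^6 - A^10 + A^14)
V(D3) = x^-2 - x^-1 + 1 - x + x^2  (w -2, c 12, <D> = A^-14 - A^-10 + A^-6 - A^-2 + A^2)
V(D4) = x - x^2 + 2x^3 - x^4 + x^5 - x^6  (w +6, c 12, <D> = -A^-6 + A^-2 - A^2 + 2A^6 - A^10 + A^14)
key observation: 3 classes among 4 diagrams; unequal V(x) rules out equality


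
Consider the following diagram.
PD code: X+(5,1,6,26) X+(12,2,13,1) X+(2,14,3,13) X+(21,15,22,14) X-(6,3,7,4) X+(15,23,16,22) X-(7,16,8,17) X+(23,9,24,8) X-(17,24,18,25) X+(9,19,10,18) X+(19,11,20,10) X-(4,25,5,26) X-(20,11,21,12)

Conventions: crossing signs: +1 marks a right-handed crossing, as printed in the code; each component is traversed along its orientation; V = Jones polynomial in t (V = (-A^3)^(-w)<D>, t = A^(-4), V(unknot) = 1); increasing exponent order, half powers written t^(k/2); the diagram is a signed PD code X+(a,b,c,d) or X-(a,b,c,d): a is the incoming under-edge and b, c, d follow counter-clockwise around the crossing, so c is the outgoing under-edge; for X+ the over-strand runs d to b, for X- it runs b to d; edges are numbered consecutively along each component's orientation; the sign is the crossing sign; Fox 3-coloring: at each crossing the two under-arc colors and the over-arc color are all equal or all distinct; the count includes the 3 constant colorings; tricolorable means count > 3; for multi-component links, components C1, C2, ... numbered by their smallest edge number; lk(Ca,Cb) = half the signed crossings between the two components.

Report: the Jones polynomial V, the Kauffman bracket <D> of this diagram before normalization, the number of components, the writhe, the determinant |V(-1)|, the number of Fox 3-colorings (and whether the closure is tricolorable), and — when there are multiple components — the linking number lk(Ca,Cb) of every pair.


Jones polynomial: V(t) = 2t - 2t^2 + 3t^3 - 3t^4 + 2t^5 - 2t^6 + t^7
<D> = -A^-19 + 2A^-15 - 2A^-11 + 3A^-7 - 3A^-3 + 2A - 2A^5; writhe +3
components 1, writhe +3 (13 crossings)
3-colorings: 9 of 3^13, det 15 — tricolorable
note: V spans 6 powers of t: at least 6 crossings in any diagram


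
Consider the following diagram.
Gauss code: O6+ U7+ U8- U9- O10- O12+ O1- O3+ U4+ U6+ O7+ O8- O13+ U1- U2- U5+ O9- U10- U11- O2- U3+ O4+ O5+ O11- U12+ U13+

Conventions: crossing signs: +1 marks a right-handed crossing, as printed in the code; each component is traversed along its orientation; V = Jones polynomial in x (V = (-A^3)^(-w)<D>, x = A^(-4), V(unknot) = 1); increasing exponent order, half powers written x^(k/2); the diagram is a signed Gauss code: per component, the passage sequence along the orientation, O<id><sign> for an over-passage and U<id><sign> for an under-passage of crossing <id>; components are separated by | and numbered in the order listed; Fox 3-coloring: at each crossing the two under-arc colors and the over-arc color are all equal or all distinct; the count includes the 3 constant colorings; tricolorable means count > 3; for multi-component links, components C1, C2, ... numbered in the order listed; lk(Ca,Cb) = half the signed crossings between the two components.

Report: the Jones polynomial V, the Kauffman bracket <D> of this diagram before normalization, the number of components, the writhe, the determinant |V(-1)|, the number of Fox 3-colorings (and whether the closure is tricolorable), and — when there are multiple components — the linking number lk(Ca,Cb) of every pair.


V = -x^-3 + 3x^-2 - 3x^-1 + 4 - 4x + 3x^2 - 2x^3 + x^4
<D> = -A^-13 + 2A^-9 - 3A^-5 + 4A^-1 - 4A^3 + 3A^7 - 3A^11 + A^15 (w = +1)
1 component over 13 crossings, w = +1
9 Fox colorings among 3^13, |V(-1)| = 21: tricolorable
why: the span of V is 7, forcing >= 7 crossings in any diagram


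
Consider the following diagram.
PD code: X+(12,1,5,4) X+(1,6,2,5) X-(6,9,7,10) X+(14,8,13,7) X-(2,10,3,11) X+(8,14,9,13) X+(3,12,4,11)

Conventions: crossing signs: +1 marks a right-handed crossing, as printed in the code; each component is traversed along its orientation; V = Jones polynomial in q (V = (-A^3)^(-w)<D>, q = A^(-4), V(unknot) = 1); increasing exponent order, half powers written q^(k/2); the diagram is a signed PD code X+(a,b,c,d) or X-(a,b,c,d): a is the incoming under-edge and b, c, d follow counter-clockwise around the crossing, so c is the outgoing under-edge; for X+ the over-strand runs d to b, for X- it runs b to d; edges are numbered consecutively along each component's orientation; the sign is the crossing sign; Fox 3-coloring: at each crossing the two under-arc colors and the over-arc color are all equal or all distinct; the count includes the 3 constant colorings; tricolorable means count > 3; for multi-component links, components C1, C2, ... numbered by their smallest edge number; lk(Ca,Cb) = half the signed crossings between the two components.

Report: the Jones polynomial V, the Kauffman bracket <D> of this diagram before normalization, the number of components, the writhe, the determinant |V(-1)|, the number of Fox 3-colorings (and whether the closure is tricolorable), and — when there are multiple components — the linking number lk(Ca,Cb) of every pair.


Jones polynomial: V(q) = q + 2q^3 + q^5
<D> = -A^-11 - 2A^-3 - A^5; writhe +3
components 3, writhe +3 (7 crossings)
linking number lk(C1,C2) = +1
lk(C1,C3): 0
lk(C2,C3) = +1
3-colorings: 3 of 3^7, det 4 — not tricolorable
note: w = +3 shifts under R1 moves; the (-A^3)^(-3) factor cancels that in V


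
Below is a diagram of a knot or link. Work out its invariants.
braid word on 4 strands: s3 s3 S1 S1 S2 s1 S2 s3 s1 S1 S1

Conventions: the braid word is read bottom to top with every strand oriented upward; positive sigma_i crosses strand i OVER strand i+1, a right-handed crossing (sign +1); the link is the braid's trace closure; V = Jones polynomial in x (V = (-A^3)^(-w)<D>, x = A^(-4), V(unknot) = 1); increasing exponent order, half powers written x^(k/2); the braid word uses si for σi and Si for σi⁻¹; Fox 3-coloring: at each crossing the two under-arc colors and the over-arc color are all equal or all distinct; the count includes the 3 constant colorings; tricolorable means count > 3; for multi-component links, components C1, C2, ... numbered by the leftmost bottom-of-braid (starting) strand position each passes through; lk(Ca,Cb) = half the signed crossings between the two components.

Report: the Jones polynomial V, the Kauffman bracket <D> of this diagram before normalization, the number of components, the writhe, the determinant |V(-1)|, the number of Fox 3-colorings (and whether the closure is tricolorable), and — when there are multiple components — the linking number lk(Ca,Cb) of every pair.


Jones polynomial: V(x) = -x^-5 + x^-4 - 2x^-3 + 4x^-2 - 3x^-1 + 4 - 3x + 2x^2 - x^3
<D> = A^-15 - 2A^-11 + 3A^-7 - 4A^-3 + 3A - 4A^5 + 2A^9 - A^13 + A^17; writhe -1
components 1, writhe -1 (11 crossings)
3-colorings: 9 of 3^11, det 21 — tricolorable
note: V spans 8 powers of x: at least 8 crossings in any diagram
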